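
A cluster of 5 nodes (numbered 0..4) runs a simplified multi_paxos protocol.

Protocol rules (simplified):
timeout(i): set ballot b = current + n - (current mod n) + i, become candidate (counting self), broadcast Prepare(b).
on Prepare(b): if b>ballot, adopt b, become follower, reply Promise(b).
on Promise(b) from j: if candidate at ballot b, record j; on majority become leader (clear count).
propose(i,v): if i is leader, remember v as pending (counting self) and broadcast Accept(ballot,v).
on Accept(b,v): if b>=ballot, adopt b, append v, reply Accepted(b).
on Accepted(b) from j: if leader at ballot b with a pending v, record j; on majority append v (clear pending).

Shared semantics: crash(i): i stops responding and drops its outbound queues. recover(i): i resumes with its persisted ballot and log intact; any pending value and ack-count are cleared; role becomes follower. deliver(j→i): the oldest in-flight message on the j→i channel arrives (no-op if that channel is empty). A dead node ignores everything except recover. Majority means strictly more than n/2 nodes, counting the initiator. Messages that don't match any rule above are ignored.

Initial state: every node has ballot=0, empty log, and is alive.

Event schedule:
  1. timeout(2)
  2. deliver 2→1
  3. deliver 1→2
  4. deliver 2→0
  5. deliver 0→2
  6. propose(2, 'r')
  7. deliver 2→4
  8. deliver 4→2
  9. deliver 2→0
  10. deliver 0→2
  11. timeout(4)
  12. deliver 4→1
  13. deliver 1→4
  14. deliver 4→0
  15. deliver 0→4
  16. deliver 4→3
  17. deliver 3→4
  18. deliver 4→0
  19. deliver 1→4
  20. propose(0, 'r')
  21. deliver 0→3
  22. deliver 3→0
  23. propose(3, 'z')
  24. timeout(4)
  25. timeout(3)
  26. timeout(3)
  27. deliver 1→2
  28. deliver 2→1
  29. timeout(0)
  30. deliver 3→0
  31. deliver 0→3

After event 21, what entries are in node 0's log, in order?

r

step 1 timeout(2): 2={cand,b=7,log=-}
step 2 deliver 2→1: 1={foll,b=7,log=-}
step 3 deliver 1→2: —
step 4 deliver 2→0: 0={foll,b=7,log=-}
step 5 deliver 0→2: 2={lead,b=7,log=-}
step 6 propose(2,'r'): —
step 7 deliver 2→4: 4={foll,b=7,log=-}
step 8 deliver 4→2: —
step 9 deliver 2→0: 0={foll,b=7,log=r}
step 10 deliver 0→2: —
step 11 timeout(4): 4={cand,b=14,log=-}
step 12 deliver 4→1: 1={foll,b=14,log=-}
step 13 deliver 1→4: —
step 14 deliver 4→0: 0={foll,b=14,log=r}
step 15 deliver 0→4: 4={lead,b=14,log=-}
step 16 deliver 4→3: 3={foll,b=14,log=-}
step 17 deliver 3→4: —
step 18 deliver 4→0: —
step 19 deliver 1→4: —
step 20 propose(0,'r'): —
step 21 deliver 0→3: —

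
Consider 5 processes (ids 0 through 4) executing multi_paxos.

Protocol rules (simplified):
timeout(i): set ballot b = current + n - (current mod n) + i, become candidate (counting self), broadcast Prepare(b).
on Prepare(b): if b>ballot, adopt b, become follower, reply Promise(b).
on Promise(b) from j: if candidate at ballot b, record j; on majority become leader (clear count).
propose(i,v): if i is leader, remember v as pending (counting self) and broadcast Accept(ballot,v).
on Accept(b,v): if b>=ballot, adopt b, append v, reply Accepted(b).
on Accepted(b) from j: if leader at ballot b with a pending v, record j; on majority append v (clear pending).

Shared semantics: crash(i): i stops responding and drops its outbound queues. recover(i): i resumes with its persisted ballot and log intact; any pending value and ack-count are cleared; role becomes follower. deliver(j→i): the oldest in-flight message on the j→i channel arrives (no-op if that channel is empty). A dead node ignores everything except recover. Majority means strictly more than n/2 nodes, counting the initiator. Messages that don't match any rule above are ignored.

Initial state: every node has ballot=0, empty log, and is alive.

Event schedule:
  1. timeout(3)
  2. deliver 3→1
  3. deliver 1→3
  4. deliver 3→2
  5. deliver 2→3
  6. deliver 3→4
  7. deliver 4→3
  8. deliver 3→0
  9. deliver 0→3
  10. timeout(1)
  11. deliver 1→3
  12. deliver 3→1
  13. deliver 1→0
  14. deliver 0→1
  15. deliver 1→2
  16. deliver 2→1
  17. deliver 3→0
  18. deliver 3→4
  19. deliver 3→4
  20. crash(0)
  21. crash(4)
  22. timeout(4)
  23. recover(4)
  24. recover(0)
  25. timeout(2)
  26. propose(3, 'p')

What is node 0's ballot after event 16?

e1 timeout(3): 3[cand,b=8,-]
e2 deliver 3→1: 1[foll,b=8,-]
e3 deliver 1→3: ·
e4 deliver 3→2: 2[foll,b=8,-]
e5 deliver 2→3: 3[lead,b=8,-]
e6 deliver 3→4: 4[foll,b=8,-]
e7 deliver 4→3: ·
e8 deliver 3→0: 0[foll,b=8,-]
e9 deliver 0→3: ·
e10 timeout(1): 1[cand,b=11,-]
e11 deliver 1→3: 3[foll,b=11,-]
e12 deliver 3→1: ·
e13 deliver 1→0: 0[foll,b=11,-]
e14 deliver 0→1: 1[lead,b=11,-]
e15 deliver 1→2: 2[foll,b=11,-]
e16 deliver 2→1: ·

11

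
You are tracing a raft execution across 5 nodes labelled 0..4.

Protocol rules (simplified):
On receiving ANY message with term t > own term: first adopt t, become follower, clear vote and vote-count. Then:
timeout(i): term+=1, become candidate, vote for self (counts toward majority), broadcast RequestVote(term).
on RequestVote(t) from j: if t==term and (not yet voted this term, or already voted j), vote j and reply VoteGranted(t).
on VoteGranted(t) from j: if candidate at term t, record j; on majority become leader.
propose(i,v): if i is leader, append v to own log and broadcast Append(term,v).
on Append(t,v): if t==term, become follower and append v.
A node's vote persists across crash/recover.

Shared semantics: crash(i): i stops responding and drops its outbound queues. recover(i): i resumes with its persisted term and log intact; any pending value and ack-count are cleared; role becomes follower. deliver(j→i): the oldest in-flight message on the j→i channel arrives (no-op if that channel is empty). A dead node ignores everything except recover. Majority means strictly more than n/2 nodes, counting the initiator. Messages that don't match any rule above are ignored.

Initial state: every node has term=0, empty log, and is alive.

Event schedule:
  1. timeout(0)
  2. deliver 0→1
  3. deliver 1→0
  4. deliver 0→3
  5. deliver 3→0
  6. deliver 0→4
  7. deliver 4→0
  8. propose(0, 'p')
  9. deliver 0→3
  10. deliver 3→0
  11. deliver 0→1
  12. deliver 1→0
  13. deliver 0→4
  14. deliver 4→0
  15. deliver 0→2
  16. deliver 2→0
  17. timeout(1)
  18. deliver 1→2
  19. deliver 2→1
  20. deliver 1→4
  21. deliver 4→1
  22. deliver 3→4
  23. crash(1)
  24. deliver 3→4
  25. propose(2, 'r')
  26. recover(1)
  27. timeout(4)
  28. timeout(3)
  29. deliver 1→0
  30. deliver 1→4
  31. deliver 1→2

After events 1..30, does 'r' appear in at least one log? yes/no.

no

step 1 timeout(0): 0={cand,t=1,log=-}
step 2 deliver 0→1: 1={foll,t=1,log=-}
step 3 deliver 1→0: —
step 4 deliver 0→3: 3={foll,t=1,log=-}
step 5 deliver 3→0: 0={lead,t=1,log=-}
step 6 deliver 0→4: 4={foll,t=1,log=-}
step 7 deliver 4→0: —
step 8 propose(0,'p'): 0={lead,t=1,log=p}
step 9 deliver 0→3: 3={foll,t=1,log=p}
step 10 deliver 3→0: —
step 11 deliver 0→1: 1={foll,t=1,log=p}
step 12 deliver 1→0: —
step 13 deliver 0→4: 4={foll,t=1,log=p}
step 14 deliver 4→0: —
step 15 deliver 0→2: 2={foll,t=1,log=-}
step 16 deliver 2→0: —
step 17 timeout(1): 1={cand,t=2,log=p}
step 18 deliver 1→2: 2={foll,t=2,log=-}
step 19 deliver 2→1: —
step 20 deliver 1→4: 4={foll,t=2,log=p}
step 21 deliver 4→1: 1={lead,t=2,log=p}
step 22 deliver 3→4: —
step 23 crash(1): 1={✗lead,t=2,log=p}
step 24 deliver 3→4: —
step 25 propose(2,'r'): —
step 26 recover(1): 1={foll,t=2,log=p}
step 27 timeout(4): 4={cand,t=3,log=p}
step 28 timeout(3): 3={cand,t=2,log=p}
step 29 deliver 1→0: —
step 30 deliver 1→4: —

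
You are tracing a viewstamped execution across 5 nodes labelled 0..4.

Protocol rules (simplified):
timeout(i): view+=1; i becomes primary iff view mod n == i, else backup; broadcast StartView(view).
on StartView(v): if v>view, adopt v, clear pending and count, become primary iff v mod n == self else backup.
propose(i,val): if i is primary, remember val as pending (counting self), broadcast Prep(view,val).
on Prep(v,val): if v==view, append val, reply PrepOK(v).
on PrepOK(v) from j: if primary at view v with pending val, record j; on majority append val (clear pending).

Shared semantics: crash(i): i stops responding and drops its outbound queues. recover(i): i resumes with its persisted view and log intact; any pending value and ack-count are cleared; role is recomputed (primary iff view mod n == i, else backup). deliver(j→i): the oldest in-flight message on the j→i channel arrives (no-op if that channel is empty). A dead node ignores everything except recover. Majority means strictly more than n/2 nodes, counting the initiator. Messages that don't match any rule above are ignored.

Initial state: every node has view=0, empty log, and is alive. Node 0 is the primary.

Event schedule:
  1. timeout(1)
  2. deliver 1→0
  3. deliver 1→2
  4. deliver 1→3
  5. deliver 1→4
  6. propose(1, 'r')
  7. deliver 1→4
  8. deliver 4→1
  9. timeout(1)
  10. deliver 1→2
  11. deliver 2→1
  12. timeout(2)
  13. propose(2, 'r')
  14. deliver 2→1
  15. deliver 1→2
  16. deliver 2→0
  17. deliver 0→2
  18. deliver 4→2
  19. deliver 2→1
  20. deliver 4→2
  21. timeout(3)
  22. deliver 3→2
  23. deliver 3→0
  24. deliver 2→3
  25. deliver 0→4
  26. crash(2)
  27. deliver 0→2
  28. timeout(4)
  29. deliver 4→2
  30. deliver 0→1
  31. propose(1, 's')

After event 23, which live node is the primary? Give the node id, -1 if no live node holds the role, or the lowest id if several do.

step 1 timeout(1): 1={prim,v=1,log=-}
step 2 deliver 1→0: 0={back,v=1,log=-}
step 3 deliver 1→2: 2={back,v=1,log=-}
step 4 deliver 1→3: 3={back,v=1,log=-}
step 5 deliver 1→4: 4={back,v=1,log=-}
step 6 propose(1,'r'): —
step 7 deliver 1→4: 4={back,v=1,log=r}
step 8 deliver 4→1: —
step 9 timeout(1): 1={back,v=2,log=-}
step 10 deliver 1→2: 2={back,v=1,log=r}
step 11 deliver 2→1: —
step 12 timeout(2): 2={prim,v=2,log=r}
step 13 propose(2,'r'): —
step 14 deliver 2→1: —
step 15 deliver 1→2: —
step 16 deliver 2→0: 0={back,v=2,log=-}
step 17 deliver 0→2: —
step 18 deliver 4→2: —
step 19 deliver 2→1: 1={back,v=2,log=r}
step 20 deliver 4→2: —
step 21 timeout(3): 3={back,v=2,log=-}
step 22 deliver 3→2: —
step 23 deliver 3→0: —

2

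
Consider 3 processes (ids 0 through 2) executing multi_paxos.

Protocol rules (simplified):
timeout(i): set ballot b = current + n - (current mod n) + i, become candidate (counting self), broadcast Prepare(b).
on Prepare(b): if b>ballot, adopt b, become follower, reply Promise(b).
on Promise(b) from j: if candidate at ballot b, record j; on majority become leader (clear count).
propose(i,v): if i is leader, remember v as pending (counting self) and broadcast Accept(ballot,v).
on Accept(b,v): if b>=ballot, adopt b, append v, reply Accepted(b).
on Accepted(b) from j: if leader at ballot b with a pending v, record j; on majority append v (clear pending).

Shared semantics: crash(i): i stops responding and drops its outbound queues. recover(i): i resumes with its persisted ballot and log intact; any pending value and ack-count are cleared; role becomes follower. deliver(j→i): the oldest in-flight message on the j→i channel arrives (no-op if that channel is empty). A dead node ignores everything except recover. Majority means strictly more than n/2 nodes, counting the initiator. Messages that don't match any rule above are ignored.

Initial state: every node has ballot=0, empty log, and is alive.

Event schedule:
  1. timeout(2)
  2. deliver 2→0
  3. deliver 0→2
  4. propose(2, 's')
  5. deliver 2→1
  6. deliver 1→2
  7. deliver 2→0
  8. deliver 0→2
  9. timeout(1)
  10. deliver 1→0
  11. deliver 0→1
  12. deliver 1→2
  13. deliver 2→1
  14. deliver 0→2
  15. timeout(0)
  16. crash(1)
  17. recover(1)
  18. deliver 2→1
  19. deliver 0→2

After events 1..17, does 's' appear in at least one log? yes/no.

after 1 — timeout(2): n2:cand/b5/[-]
after 2 — deliver 2→0: n0:foll/b5/[-]
after 3 — deliver 0→2: n2:lead/b5/[-]
after 4 — propose(2,'s'): ·
after 5 — deliver 2→1: n1:foll/b5/[-]
after 6 — deliver 1→2: ·
after 7 — deliver 2→0: n0:foll/b5/[s]
after 8 — deliver 0→2: n2:lead/b5/[s]
after 9 — timeout(1): n1:cand/b7/[-]
after 10 — deliver 1→0: n0:foll/b7/[s]
after 11 — deliver 0→1: n1:lead/b7/[-]
after 12 — deliver 1→2: n2:foll/b7/[s]
after 13 — deliver 2→1: ·
after 14 — deliver 0→2: ·
after 15 — timeout(0): n0:cand/b9/[s]
after 16 — crash(1): n1:✗lead/b7/[-]
after 17 — recover(1): n1:foll/b7/[-]

yes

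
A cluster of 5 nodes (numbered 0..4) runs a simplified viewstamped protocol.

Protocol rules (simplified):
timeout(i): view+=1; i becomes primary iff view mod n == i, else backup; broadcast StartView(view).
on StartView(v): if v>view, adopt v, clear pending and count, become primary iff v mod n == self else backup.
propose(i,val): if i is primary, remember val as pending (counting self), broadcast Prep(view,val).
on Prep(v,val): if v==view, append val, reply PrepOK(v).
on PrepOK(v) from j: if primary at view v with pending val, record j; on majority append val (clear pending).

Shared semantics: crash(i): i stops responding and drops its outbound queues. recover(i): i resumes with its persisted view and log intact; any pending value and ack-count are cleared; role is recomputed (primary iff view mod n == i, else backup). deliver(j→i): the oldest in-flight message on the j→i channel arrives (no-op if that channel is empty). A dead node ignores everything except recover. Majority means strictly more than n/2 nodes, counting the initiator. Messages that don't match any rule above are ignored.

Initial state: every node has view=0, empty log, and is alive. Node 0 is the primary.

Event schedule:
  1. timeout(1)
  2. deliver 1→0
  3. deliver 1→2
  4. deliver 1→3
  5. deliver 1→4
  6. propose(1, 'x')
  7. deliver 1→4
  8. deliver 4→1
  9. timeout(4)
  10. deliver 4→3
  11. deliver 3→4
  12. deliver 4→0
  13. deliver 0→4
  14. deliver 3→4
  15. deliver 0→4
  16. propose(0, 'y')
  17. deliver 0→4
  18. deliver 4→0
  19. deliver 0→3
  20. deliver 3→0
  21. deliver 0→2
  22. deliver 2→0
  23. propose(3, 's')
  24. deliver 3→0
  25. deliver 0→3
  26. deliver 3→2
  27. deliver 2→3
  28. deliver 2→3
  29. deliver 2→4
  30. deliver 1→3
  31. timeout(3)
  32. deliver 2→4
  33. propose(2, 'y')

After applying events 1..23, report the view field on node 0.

step 1 timeout(1): 1={prim,v=1,log=-}
step 2 deliver 1→0: 0={back,v=1,log=-}
step 3 deliver 1→2: 2={back,v=1,log=-}
step 4 deliver 1→3: 3={back,v=1,log=-}
step 5 deliver 1→4: 4={back,v=1,log=-}
step 6 propose(1,'x'): —
step 7 deliver 1→4: 4={back,v=1,log=x}
step 8 deliver 4→1: —
step 9 timeout(4): 4={back,v=2,log=x}
step 10 deliver 4→3: 3={back,v=2,log=-}
step 11 deliver 3→4: —
step 12 deliver 4→0: 0={back,v=2,log=-}
step 13 deliver 0→4: —
step 14 deliver 3→4: —
step 15 deliver 0→4: —
step 16 propose(0,'y'): —
step 17 deliver 0→4: —
step 18 deliver 4→0: —
step 19 deliver 0→3: —
step 20 deliver 3→0: —
step 21 deliver 0→2: —
step 22 deliver 2→0: —
step 23 propose(3,'s'): —

2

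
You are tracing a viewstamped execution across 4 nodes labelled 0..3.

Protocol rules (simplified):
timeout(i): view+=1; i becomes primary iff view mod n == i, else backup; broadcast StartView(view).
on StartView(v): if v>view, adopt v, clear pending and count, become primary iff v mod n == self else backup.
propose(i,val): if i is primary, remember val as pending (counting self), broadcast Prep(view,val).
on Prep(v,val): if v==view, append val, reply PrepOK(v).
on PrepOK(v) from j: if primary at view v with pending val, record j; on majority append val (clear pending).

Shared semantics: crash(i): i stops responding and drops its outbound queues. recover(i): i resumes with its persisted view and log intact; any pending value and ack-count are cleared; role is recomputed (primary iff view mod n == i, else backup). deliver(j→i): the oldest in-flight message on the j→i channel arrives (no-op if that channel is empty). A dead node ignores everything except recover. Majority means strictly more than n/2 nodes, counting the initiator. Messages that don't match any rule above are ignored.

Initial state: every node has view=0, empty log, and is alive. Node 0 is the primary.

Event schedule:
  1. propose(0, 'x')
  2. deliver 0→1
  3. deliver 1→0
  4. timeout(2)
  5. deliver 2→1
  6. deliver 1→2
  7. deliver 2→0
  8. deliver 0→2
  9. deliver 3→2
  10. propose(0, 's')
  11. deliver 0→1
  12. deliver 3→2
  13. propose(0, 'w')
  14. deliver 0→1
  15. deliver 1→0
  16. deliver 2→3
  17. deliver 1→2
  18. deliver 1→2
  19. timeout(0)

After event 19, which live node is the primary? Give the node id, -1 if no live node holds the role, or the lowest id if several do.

[1] propose(0,'x') → ∅
[2] deliver 0→1 → N1(back v0 [x])
[3] deliver 1→0 → ∅
[4] timeout(2) → N2(back v1 [-])
[5] deliver 2→1 → N1(prim v1 [x])
[6] deliver 1→2 → ∅
[7] deliver 2→0 → N0(back v1 [-])
[8] deliver 0→2 → ∅
[9] deliver 3→2 → ∅
[10] propose(0,'s') → ∅
[11] deliver 0→1 → ∅
[12] deliver 3→2 → ∅
[13] propose(0,'w') → ∅
[14] deliver 0→1 → ∅
[15] deliver 1→0 → ∅
[16] deliver 2→3 → N3(back v1 [-])
[17] deliver 1→2 → ∅
[18] deliver 1→2 → ∅
[19] timeout(0) → N0(back v2 [-])

1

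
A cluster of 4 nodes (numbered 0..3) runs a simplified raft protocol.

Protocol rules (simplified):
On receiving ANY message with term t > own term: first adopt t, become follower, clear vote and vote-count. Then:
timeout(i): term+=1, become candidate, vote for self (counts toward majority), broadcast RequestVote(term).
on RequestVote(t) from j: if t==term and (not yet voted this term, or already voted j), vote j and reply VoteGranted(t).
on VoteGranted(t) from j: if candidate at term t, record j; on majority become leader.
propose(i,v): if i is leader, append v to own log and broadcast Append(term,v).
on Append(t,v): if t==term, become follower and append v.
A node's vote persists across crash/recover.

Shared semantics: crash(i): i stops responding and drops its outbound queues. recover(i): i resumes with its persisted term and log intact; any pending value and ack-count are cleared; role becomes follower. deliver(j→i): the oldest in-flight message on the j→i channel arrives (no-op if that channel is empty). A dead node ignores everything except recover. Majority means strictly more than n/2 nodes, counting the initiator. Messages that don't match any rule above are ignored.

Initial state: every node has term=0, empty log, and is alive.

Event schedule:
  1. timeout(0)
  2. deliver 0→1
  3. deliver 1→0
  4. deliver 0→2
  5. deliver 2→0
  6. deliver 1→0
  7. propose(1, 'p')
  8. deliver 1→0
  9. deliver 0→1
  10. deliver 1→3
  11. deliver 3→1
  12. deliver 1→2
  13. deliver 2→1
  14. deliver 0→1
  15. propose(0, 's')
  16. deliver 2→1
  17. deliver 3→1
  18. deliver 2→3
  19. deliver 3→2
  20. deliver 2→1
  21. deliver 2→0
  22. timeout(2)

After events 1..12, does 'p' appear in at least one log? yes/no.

no

step 1 timeout(0): 0={cand,t=1,log=-}
step 2 deliver 0→1: 1={foll,t=1,log=-}
step 3 deliver 1→0: —
step 4 deliver 0→2: 2={foll,t=1,log=-}
step 5 deliver 2→0: 0={lead,t=1,log=-}
step 6 deliver 1→0: —
step 7 propose(1,'p'): —
step 8 deliver 1→0: —
step 9 deliver 0→1: —
step 10 deliver 1→3: —
step 11 deliver 3→1: —
step 12 deliver 1→2: —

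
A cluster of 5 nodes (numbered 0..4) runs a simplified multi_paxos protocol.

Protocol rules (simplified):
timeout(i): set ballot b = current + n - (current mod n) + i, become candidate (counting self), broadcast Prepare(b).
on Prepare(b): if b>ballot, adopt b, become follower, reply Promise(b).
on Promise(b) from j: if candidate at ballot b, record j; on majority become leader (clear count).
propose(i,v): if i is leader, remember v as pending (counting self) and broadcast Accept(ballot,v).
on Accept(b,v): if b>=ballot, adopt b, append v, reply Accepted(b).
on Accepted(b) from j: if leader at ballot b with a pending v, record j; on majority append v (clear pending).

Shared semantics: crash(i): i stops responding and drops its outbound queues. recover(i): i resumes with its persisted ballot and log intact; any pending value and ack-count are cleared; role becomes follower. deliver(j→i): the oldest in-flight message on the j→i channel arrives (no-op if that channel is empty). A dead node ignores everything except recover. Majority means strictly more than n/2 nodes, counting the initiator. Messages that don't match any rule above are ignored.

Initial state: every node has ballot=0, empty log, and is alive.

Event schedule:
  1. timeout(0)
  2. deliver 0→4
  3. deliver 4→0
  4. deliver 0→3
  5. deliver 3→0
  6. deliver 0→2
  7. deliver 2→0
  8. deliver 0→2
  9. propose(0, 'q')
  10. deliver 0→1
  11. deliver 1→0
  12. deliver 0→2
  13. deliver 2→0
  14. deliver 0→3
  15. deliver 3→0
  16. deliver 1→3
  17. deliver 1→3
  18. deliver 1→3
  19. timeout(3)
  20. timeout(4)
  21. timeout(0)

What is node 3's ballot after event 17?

5

1. timeout(0):  <0:cand b5 ->
2. deliver 0→4:  <4:foll b5 ->
3. deliver 4→0:  nop
4. deliver 0→3:  <3:foll b5 ->
5. deliver 3→0:  <0:lead b5 ->
6. deliver 0→2:  <2:foll b5 ->
7. deliver 2→0:  nop
8. deliver 0→2:  nop
9. propose(0,'q'):  nop
10. deliver 0→1:  <1:foll b5 ->
11. deliver 1→0:  nop
12. deliver 0→2:  <2:foll b5 q>
13. deliver 2→0:  nop
14. deliver 0→3:  <3:foll b5 q>
15. deliver 3→0:  <0:lead b5 q>
16. deliver 1→3:  nop
17. deliver 1→3:  nop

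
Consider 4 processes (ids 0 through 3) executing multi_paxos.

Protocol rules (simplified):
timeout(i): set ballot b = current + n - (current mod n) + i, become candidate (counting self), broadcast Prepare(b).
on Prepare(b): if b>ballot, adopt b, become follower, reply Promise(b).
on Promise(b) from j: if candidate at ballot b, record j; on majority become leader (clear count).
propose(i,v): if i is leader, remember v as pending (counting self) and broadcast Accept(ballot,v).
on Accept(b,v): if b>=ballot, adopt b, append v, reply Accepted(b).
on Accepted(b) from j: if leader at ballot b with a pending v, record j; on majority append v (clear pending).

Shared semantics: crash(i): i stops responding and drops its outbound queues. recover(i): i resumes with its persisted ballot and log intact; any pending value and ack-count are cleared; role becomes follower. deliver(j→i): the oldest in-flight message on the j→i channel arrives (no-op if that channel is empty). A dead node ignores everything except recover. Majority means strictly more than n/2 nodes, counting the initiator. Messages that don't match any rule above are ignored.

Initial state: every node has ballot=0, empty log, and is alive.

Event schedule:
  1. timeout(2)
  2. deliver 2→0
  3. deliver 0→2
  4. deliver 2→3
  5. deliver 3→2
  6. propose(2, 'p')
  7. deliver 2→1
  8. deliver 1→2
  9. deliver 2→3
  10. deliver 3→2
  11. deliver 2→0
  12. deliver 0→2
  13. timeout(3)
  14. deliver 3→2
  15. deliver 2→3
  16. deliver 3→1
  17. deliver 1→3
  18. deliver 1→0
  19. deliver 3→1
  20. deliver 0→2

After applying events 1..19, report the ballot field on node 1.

11

[1] timeout(2) → N2(cand b6 [-])
[2] deliver 2→0 → N0(foll b6 [-])
[3] deliver 0→2 → ∅
[4] deliver 2→3 → N3(foll b6 [-])
[5] deliver 3→2 → N2(lead b6 [-])
[6] propose(2,'p') → ∅
[7] deliver 2→1 → N1(foll b6 [-])
[8] deliver 1→2 → ∅
[9] deliver 2→3 → N3(foll b6 [p])
[10] deliver 3→2 → ∅
[11] deliver 2→0 → N0(foll b6 [p])
[12] deliver 0→2 → N2(lead b6 [p])
[13] timeout(3) → N3(cand b11 [p])
[14] deliver 3→2 → N2(foll b11 [p])
[15] deliver 2→3 → ∅
[16] deliver 3→1 → N1(foll b11 [-])
[17] deliver 1→3 → N3(lead b11 [p])
[18] deliver 1→0 → ∅
[19] deliver 3→1 → ∅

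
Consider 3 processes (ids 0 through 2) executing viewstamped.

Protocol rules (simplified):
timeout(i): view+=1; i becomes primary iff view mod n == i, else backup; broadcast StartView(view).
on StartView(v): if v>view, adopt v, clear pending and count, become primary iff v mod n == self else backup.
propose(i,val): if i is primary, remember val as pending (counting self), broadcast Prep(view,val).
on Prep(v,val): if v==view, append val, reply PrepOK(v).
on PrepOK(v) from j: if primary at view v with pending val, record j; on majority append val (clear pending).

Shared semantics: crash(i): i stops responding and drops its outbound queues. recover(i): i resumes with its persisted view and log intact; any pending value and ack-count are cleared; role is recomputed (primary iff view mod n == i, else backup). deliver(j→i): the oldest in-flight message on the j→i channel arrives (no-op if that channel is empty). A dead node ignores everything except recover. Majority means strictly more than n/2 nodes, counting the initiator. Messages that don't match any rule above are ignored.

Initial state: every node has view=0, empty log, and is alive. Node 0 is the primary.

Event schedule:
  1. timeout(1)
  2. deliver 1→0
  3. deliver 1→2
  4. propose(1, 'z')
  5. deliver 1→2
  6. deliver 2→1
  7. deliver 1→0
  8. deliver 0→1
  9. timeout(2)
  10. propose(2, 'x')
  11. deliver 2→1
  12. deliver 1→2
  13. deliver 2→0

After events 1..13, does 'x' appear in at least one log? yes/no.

1. timeout(1):  <1:prim v1 ->
2. deliver 1→0:  <0:back v1 ->
3. deliver 1→2:  <2:back v1 ->
4. propose(1,'z'):  nop
5. deliver 1→2:  <2:back v1 z>
6. deliver 2→1:  <1:prim v1 z>
7. deliver 1→0:  <0:back v1 z>
8. deliver 0→1:  nop
9. timeout(2):  <2:prim v2 z>
10. propose(2,'x'):  nop
11. deliver 2→1:  <1:back v2 z>
12. deliver 1→2:  nop
13. deliver 2→0:  <0:back v2 z>

no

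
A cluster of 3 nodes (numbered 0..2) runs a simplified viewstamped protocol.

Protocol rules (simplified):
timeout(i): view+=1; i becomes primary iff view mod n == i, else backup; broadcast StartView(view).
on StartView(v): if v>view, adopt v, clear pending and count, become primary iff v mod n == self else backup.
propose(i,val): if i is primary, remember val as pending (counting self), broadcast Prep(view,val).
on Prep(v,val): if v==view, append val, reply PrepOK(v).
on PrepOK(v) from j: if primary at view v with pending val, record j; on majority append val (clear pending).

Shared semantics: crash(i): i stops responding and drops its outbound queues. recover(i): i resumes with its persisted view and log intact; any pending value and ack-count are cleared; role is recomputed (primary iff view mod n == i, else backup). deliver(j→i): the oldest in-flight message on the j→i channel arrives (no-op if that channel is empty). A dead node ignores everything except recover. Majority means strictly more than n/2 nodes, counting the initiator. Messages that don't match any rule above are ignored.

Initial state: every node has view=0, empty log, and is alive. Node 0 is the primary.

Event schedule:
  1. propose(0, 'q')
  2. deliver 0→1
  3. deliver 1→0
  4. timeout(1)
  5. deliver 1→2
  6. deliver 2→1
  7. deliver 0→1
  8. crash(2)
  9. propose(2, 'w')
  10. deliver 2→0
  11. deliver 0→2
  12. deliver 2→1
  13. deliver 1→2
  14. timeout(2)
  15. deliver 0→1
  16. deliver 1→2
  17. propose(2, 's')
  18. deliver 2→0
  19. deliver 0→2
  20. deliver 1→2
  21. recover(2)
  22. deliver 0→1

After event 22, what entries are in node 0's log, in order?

[1] propose(0,'q') → ∅
[2] deliver 0→1 → N1(back v0 [q])
[3] deliver 1→0 → N0(prim v0 [q])
[4] timeout(1) → N1(prim v1 [q])
[5] deliver 1→2 → N2(back v1 [-])
[6] deliver 2→1 → ∅
[7] deliver 0→1 → ∅
[8] crash(2) → N2(✗back v1 [-])
[9] propose(2,'w') → ∅
[10] deliver 2→0 → ∅
[11] deliver 0→2 → ∅
[12] deliver 2→1 → ∅
[13] deliver 1→2 → ∅
[14] timeout(2) → ∅
[15] deliver 0→1 → ∅
[16] deliver 1→2 → ∅
[17] propose(2,'s') → ∅
[18] deliver 2→0 → ∅
[19] deliver 0→2 → ∅
[20] deliver 1→2 → ∅
[21] recover(2) → N2(back v1 [-])
[22] deliver 0→1 → ∅

q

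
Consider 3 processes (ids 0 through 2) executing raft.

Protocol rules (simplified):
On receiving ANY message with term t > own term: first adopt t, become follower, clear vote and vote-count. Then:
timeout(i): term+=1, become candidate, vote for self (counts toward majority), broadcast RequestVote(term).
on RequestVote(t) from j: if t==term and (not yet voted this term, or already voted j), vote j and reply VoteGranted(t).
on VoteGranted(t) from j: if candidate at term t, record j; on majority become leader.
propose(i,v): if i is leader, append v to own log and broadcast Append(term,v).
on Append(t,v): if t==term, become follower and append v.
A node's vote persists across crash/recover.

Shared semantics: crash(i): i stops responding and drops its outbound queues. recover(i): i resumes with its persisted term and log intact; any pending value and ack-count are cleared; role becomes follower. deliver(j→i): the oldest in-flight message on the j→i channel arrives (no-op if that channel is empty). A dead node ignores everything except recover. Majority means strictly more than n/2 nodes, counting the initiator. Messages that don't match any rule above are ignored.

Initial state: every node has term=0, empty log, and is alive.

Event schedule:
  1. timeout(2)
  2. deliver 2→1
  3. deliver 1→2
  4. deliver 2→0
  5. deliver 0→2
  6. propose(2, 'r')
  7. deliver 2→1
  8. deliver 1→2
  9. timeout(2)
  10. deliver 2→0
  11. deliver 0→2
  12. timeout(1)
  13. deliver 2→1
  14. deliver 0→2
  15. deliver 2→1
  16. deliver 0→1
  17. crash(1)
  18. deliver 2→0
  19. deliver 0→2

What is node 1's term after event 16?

after 1 — timeout(2): n2:cand/t1/[-]
after 2 — deliver 2→1: n1:foll/t1/[-]
after 3 — deliver 1→2: n2:lead/t1/[-]
after 4 — deliver 2→0: n0:foll/t1/[-]
after 5 — deliver 0→2: ·
after 6 — propose(2,'r'): n2:lead/t1/[r]
after 7 — deliver 2→1: n1:foll/t1/[r]
after 8 — deliver 1→2: ·
after 9 — timeout(2): n2:cand/t2/[r]
after 10 — deliver 2→0: n0:foll/t1/[r]
after 11 — deliver 0→2: ·
after 12 — timeout(1): n1:cand/t2/[r]
after 13 — deliver 2→1: ·
after 14 — deliver 0→2: ·
after 15 — deliver 2→1: ·
after 16 — deliver 0→1: ·

2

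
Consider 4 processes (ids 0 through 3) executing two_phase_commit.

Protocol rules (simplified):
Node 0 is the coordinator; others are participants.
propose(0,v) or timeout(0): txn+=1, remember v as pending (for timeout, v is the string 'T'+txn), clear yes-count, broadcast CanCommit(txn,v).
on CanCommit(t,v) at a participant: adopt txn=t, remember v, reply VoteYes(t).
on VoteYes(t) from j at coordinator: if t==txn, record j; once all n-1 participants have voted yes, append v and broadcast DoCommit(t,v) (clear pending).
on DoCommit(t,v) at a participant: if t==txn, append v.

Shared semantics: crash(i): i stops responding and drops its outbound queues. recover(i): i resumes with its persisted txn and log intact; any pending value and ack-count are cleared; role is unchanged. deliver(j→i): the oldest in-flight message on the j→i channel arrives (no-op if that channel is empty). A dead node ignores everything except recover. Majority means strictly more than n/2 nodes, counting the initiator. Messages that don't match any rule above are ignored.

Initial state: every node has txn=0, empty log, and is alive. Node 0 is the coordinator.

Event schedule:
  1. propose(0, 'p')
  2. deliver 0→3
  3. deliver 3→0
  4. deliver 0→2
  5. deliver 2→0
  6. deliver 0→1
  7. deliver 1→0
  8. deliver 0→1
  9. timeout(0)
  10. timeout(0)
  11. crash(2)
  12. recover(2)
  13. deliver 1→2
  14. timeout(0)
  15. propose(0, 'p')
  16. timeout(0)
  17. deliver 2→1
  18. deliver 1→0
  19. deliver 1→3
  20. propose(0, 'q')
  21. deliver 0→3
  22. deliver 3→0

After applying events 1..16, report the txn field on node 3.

after 1 — propose(0,'p'): n0:coor/t1/[-]
after 2 — deliver 0→3: n3:part/t1/[-]
after 3 — deliver 3→0: ·
after 4 — deliver 0→2: n2:part/t1/[-]
after 5 — deliver 2→0: ·
after 6 — deliver 0→1: n1:part/t1/[-]
after 7 — deliver 1→0: n0:coor/t1/[p]
after 8 — deliver 0→1: n1:part/t1/[p]
after 9 — timeout(0): n0:coor/t2/[p]
after 10 — timeout(0): n0:coor/t3/[p]
after 11 — crash(2): n2:✗part/t1/[-]
after 12 — recover(2): n2:part/t1/[-]
after 13 — deliver 1→2: ·
after 14 — timeout(0): n0:coor/t4/[p]
after 15 — propose(0,'p'): n0:coor/t5/[p]
after 16 — timeout(0): n0:coor/t6/[p]

1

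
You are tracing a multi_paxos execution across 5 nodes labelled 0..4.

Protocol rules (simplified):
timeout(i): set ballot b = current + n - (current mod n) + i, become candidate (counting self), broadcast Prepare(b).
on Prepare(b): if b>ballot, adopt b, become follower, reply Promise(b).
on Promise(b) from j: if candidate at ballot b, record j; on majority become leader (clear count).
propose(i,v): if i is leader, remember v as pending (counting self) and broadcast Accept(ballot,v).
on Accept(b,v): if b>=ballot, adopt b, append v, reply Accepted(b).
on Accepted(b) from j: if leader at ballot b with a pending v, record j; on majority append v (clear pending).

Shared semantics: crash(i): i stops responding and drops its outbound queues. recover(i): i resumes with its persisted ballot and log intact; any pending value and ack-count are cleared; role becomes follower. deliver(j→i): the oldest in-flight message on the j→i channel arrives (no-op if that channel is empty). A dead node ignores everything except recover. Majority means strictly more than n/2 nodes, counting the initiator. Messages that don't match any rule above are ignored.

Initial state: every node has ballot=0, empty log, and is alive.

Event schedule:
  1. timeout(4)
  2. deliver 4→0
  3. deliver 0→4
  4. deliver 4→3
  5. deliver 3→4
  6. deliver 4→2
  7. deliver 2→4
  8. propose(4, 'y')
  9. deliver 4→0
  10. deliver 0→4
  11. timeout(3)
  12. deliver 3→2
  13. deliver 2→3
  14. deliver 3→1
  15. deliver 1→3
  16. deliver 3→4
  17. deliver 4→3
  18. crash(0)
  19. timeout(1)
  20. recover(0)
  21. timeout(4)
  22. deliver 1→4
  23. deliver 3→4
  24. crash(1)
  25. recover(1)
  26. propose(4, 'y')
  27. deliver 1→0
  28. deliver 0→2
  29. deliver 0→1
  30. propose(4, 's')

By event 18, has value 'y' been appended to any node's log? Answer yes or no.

yes

1. timeout(4):  <4:cand b9 ->
2. deliver 4→0:  <0:foll b9 ->
3. deliver 0→4:  nop
4. deliver 4→3:  <3:foll b9 ->
5. deliver 3→4:  <4:lead b9 ->
6. deliver 4→2:  <2:foll b9 ->
7. deliver 2→4:  nop
8. propose(4,'y'):  nop
9. deliver 4→0:  <0:foll b9 y>
10. deliver 0→4:  nop
11. timeout(3):  <3:cand b13 ->
12. deliver 3→2:  <2:foll b13 ->
13. deliver 2→3:  nop
14. deliver 3→1:  <1:foll b13 ->
15. deliver 1→3:  <3:lead b13 ->
16. deliver 3→4:  <4:foll b13 ->
17. deliver 4→3:  nop
18. crash(0):  <0:✗foll b9 y>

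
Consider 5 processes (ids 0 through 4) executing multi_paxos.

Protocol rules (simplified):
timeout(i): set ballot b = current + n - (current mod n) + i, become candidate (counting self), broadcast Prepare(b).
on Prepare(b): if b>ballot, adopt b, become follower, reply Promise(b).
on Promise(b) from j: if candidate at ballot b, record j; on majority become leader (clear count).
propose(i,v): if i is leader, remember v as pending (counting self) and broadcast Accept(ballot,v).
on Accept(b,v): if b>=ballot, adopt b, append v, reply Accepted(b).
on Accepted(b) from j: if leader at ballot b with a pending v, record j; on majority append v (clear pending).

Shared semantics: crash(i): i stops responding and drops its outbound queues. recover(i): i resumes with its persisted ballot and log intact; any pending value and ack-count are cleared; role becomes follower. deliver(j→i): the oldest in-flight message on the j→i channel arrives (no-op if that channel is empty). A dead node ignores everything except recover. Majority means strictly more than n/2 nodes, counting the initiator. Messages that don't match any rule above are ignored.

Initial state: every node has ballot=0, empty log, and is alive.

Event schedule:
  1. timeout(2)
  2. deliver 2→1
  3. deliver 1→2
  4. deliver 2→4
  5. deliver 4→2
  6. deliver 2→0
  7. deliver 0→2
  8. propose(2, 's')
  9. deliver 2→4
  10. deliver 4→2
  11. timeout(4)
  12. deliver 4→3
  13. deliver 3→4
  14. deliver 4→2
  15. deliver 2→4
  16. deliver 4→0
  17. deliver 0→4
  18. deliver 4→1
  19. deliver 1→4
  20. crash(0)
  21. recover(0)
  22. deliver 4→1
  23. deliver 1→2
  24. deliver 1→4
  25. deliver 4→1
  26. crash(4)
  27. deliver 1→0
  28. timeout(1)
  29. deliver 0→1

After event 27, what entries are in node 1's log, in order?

empty

after 1 — timeout(2): n2:cand/b7/[-]
after 2 — deliver 2→1: n1:foll/b7/[-]
after 3 — deliver 1→2: ·
after 4 — deliver 2→4: n4:foll/b7/[-]
after 5 — deliver 4→2: n2:lead/b7/[-]
after 6 — deliver 2→0: n0:foll/b7/[-]
after 7 — deliver 0→2: ·
after 8 — propose(2,'s'): ·
after 9 — deliver 2→4: n4:foll/b7/[s]
after 10 — deliver 4→2: ·
after 11 — timeout(4): n4:cand/b14/[s]
after 12 — deliver 4→3: n3:foll/b14/[-]
after 13 — deliver 3→4: ·
after 14 — deliver 4→2: n2:foll/b14/[-]
after 15 — deliver 2→4: n4:lead/b14/[s]
after 16 — deliver 4→0: n0:foll/b14/[-]
after 17 — deliver 0→4: ·
after 18 — deliver 4→1: n1:foll/b14/[-]
after 19 — deliver 1→4: ·
after 20 — crash(0): n0:✗foll/b14/[-]
after 21 — recover(0): n0:foll/b14/[-]
after 22 — deliver 4→1: ·
after 23 — deliver 1→2: ·
after 24 — deliver 1→4: ·
after 25 — deliver 4→1: ·
after 26 — crash(4): n4:✗lead/b14/[s]
after 27 — deliver 1→0: ·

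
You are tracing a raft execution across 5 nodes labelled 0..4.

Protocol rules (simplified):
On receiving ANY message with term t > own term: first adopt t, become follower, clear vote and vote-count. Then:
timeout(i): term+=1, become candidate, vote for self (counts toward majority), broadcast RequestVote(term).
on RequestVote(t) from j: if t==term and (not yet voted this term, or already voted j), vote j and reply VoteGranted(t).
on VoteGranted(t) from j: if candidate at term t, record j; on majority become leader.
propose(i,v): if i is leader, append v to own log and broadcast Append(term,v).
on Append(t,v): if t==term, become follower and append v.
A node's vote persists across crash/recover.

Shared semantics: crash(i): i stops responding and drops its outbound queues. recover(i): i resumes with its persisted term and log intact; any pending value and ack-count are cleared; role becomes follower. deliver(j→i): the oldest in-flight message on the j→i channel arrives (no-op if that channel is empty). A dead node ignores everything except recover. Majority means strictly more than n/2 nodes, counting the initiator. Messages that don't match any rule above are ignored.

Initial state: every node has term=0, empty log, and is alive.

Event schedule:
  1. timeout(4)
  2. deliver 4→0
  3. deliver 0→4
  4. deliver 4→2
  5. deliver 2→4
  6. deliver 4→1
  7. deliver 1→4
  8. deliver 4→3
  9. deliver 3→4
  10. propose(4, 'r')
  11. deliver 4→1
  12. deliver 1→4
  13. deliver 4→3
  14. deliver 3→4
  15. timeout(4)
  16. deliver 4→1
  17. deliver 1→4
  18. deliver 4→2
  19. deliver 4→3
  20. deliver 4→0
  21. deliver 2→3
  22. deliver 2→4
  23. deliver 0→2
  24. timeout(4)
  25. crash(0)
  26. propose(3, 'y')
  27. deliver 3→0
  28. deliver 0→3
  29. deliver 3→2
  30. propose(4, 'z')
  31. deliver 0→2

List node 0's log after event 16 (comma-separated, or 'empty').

empty

e1 timeout(4): 4[cand,t=1,-]
e2 deliver 4→0: 0[foll,t=1,-]
e3 deliver 0→4: ·
e4 deliver 4→2: 2[foll,t=1,-]
e5 deliver 2→4: 4[lead,t=1,-]
e6 deliver 4→1: 1[foll,t=1,-]
e7 deliver 1→4: ·
e8 deliver 4→3: 3[foll,t=1,-]
e9 deliver 3→4: ·
e10 propose(4,'r'): 4[lead,t=1,r]
e11 deliver 4→1: 1[foll,t=1,r]
e12 deliver 1→4: ·
e13 deliver 4→3: 3[foll,t=1,r]
e14 deliver 3→4: ·
e15 timeout(4): 4[cand,t=2,r]
e16 deliver 4→1: 1[foll,t=2,r]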